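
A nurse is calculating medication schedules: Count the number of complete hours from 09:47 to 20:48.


Start: 09:47
End: 20:48
Hour difference: 20 - 9 = 11 hours
Minute difference: 48 - 47 = 1 minutes
Total minutes: 661
Complete hours: 661 / 60 = 11 (remainder 1)

11


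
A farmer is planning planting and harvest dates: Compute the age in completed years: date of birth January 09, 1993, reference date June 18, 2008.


Birth: 1993-01-09
Reference: 2008-06-18
Year difference: 2008 - 1993 = 15
Has birthday (01-09) occurred by 06-18? Yes
Age in full years: 15

15


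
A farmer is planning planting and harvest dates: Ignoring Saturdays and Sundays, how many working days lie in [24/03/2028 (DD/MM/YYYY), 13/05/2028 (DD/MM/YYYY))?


Start: 2028-03-24 (Friday)
End (exclusive): 2028-05-13 (Saturday)
Total calendar days: 50
Full weeks: 50 // 7 = 7 -> 35 weekdays
Remaining 1 days starting on Friday:
  Fri(w) -> 1 weekdays
Total business days: 35 + 1 = 36

36


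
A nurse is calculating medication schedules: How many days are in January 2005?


Month: January
Year: 2005
January is a 31-day month
Total: 31 days

31


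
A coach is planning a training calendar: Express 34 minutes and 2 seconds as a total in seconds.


Minutes: 34
Seconds: 2
Convert minutes to seconds: 34 x 60 = 2040
Add remaining seconds: 2040 + 2 = 2042

2042


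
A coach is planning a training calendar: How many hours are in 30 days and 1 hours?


Days: 30
Extra hours: 1
Hours per day: 24
Days to hours: 30 x 24 = 720
Total: 720 + 1 = 721

721


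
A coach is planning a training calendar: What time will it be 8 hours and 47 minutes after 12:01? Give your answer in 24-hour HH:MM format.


Start time: 12:01
Adding: 8 hours 47 minutes
Minutes: 1 + 47 = 48
Hours: 12 + 8 + 0 = 20
Result: 20:48

20:48


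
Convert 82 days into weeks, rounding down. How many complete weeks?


Total days: 82
Days per week: 7
Division: 82 / 7 = 11 remainder 5
Complete weeks: 11
Remaining days: 5

11


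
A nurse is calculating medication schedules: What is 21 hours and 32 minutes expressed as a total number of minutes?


Hours: 21
Minutes: 32
Convert hours to minutes: 21 x 60 = 1260
Add remaining minutes: 1260 + 32 = 1292

1292


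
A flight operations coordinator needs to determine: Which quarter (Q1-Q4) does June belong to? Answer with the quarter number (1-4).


Month: June (month 6)
Q1: January-March (months 1-3)
Q2: April-June (months 4-6)
Q3: July-September (months 7-9)
Q4: October-December (months 10-12)
Month 6 falls in Q2

2


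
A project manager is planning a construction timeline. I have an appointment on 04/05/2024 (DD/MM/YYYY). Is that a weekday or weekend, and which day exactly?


Date: 2024-05-04
January 1, 2024 is a Monday
Day of year: 125
Offset from Jan 1: 124 days
124 mod 7 = 5
Result: Saturday

Saturday


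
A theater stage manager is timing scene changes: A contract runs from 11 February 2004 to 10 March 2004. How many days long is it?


Start date: 2004-02-11
End date: 2004-03-10
Feb 2004: +19 days
Mar 2004: +9 days
Total: 28 days

28


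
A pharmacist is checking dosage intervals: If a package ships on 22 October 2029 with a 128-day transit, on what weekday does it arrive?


Start: 2029-10-22 (Monday)
Step 1 - find target date: add 128 days
  2029-10-22 + 128 days = 2030-02-27
Step 2 - day of week:
  128 mod 7 = 2
  Monday + 2 days -> Wednesday
Result: Wednesday (2030-02-27)

Wednesday


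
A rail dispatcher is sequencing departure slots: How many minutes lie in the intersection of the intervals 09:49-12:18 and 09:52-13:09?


Interval A: [589, 738] minutes from midnight
Interval B: [592, 789] minutes from midnight
Overlap start = max(589, 592) = 592
Overlap end = min(738, 789) = 738
Overlap = 738 - 592 = 146 minutes

146


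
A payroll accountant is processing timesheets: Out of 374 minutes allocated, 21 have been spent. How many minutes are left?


Total budget: 374 minutes
Time used: 21 minutes
Remaining: 374 - 21 = 353 minutes
Percent used: 5.6%
Percent remaining: 94.4%

353


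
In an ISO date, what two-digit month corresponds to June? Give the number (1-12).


Calendar month order:
5. May
6. June <--
7. July
June is month number 6

6


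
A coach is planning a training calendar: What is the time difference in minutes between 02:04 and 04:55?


Start time: 02:04 = 124 minutes from midnight
End time: 04:55 = 295 minutes from midnight
Difference: 295 - 124 = 171 minutes
That is 2 hours and 51 minutes

171


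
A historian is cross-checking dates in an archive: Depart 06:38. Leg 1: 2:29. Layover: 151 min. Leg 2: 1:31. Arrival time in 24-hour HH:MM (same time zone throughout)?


Depart: 06:38
Leg 1: +149 min -> 09:07
Layover: +151 min -> 11:38
Leg 2: +91 min -> 13:09
Total travel: 391 minutes = 6h 31m
Arrival: 13:09

13:09


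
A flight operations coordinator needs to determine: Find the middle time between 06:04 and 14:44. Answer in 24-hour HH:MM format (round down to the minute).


Start time: 06:04 = 364 minutes from midnight
End time: 14:44 = 884 minutes from midnight
Sum: 364 + 884 = 1248
Midpoint: 1248 / 2 = 624 minutes
Convert: 624 / 60 = 10 hours, 24 minutes
Result: 10:24

10:24


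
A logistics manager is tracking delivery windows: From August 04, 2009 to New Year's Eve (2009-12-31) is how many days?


Start: August 04, 2009
End: December 31, 2009
Days left in August: 27
September: 30
October: 31
November: 30
December: 31
Sum of remaining months: 122
Total: 27 + 122 = 149

149


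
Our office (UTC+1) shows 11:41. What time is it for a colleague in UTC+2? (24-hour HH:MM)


Local time: 11:41 at UTC+1 (offset 1h)
Target zone: UTC+2 (offset 2h)
Difference: 2 - (1) = 1 hours
Calculation: 11 + (1) = 12
Result: 12:41

12:41


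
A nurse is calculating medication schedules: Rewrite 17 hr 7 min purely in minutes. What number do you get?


Hours: 17
Extra minutes: 7
Minutes per hour: 60
Hours to minutes: 17 x 60 = 1020
Total: 1020 + 7 = 1027

1027


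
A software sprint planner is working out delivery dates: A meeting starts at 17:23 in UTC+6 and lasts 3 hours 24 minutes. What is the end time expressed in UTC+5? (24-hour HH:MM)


Start: 17:23 in UTC+6
Step 1 - add duration:
  minutes: 23 + 24 = 47
  hours: 17 + 3 + 0 = 20
  end in UTC+6: 20:47
Step 2 - convert UTC+6 -> UTC+5:
  offset difference: 5 - (6) = -1 hours
  20 + (-1) = 19 -> mod 24 = 19
Result: 19:47 in UTC+5

19:47


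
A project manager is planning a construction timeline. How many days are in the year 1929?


Year: 1929
Check leap year rules:
Divisible by 4? No
1929 is not a leap year
Days: 365

365


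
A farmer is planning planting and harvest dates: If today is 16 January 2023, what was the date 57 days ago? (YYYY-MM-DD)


Start: 2023-01-16
Subtracting 57 days
Days already passed in January: 16
After going back through January: 41 more days to subtract
December 2022: 31 days, 10 remaining
November 2022 has 30 days, need 10
Result: 2022-11-20

2022-11-20


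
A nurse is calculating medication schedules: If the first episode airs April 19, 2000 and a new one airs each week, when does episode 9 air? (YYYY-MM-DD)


First occurrence: 2000-04-19 (occurrence 1)
Each occurrence is 7 days after the previous.
Occurrence 9 is 8 weeks after the first.
8 weeks = 56 days
2000-04-19 + 56 days = 2000-06-14

2000-06-14


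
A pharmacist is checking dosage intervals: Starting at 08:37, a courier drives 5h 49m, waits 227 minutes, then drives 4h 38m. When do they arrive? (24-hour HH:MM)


Depart: 08:37
Leg 1: +349 min -> 14:26
Layover: +227 min -> 18:13
Leg 2: +278 min -> 22:51
Total travel: 854 minutes = 14h 14m
Arrival: 22:51

22:51


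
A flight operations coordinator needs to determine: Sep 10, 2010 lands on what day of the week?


Date: 2010-09-10
January 1, 2010 is a Friday
Day of year: 253
Offset from Jan 1: 252 days
252 mod 7 = 0
Result: Friday

Friday


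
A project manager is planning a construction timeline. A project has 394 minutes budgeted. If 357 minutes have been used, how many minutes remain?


Total budget: 394 minutes
Time used: 357 minutes
Remaining: 394 - 357 = 37 minutes
Percent used: 90.6%
Percent remaining: 9.4%

37


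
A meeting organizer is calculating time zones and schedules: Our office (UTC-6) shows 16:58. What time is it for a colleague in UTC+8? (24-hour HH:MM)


Local time: 16:58 at UTC-6 (offset -6h)
Target zone: UTC+8 (offset 8h)
Difference: 8 - (-6) = 14 hours
Calculation: 16 + (14) = 30
Wraparound: (30) mod 24 = 6
Result: 06:58

06:58


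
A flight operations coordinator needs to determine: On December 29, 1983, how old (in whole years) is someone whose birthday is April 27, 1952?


Birth: 1952-04-27
Reference: 1983-12-29
Year difference: 1983 - 1952 = 31
Has birthday (04-27) occurred by 12-29? Yes
Age in full years: 31

31


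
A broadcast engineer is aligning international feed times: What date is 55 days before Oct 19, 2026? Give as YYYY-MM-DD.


Start: 2026-10-19
Subtracting 55 days
Days already passed in October: 19
After going back through October: 36 more days to subtract
September 2026: 30 days, 6 remaining
August 2026 has 31 days, need 6
Result: 2026-08-25

2026-08-25


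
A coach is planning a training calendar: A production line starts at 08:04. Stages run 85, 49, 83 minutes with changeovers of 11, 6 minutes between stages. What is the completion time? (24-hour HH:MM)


Start: 08:04 = 484 min from midnight
  after task 1 (85 min): 09:29
  after break (11 min): 09:40
  after task 2 (49 min): 10:29
  after break (6 min): 10:35
  after task 3 (83 min): 11:58
Total elapsed: 234 minutes
End time: 11:58

11:58


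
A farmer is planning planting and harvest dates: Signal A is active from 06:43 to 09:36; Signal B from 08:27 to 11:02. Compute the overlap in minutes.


Interval A: [403, 576] minutes from midnight
Interval B: [507, 662] minutes from midnight
Overlap start = max(403, 507) = 507
Overlap end = min(576, 662) = 576
Overlap = 576 - 507 = 69 minutes

69


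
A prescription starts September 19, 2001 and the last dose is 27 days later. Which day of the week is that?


Start: 2001-09-19 (Wednesday)
Step 1 - find target date: add 27 days
  2001-09-19 + 27 days = 2001-10-16
Step 2 - day of week:
  27 mod 7 = 6
  Wednesday + 6 days -> Tuesday
Result: Tuesday (2001-10-16)

Tuesday


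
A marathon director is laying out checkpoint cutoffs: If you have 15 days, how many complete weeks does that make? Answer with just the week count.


Total days: 15
Days per week: 7
Division: 15 / 7 = 2 remainder 1
Complete weeks: 2
Remaining days: 1

2


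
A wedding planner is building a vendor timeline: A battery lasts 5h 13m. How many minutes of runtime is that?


Hours: 5
Extra minutes: 13
Minutes per hour: 60
Hours to minutes: 5 x 60 = 300
Total: 300 + 13 = 313

313


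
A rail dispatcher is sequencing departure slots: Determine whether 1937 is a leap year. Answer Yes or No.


Year: 1937
Divisible by 4? 1937 / 4 = 484.25 -> No
Not divisible by 4, so NOT a leap year

No


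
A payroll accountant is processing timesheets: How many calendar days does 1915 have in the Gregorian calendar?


Year: 1915
Check leap year rules:
Divisible by 4? No
1915 is not a leap year
Days: 365

365


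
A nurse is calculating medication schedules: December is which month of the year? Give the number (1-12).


Calendar month order:
11. November
12. December <--
December is month number 12

12


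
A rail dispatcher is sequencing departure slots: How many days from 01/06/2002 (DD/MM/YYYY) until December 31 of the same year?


Start: June 01, 2002
End: December 31, 2002
Days left in June: 29
July: 31
August: 31
September: 30
October: 31
... plus remaining months
Sum of remaining months: 184
Total: 29 + 184 = 213

213


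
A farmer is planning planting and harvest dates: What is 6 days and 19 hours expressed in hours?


Days: 6
Extra hours: 19
Hours per day: 24
Days to hours: 6 x 24 = 144
Total: 144 + 19 = 163

163


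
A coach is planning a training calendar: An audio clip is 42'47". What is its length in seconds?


Minutes: 42
Seconds: 47
Convert minutes to seconds: 42 x 60 = 2520
Add remaining seconds: 2520 + 47 = 2567

2567


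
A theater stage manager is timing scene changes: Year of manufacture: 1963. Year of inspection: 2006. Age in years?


Birth year: 1963
Current year: 2006
Age = current year - birth year
Age = 2006 - 1963 = 43

43


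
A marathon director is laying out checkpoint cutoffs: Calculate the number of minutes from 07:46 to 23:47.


Start time: 07:46 = 466 minutes from midnight
End time: 23:47 = 1427 minutes from midnight
Difference: 1427 - 466 = 961 minutes
That is 16 hours and 1 minutes

961


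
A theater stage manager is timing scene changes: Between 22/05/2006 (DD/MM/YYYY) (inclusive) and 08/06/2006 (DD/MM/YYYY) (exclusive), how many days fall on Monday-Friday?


Start: 2006-05-22 (Monday)
End (exclusive): 2006-06-08 (Thursday)
Total calendar days: 17
Full weeks: 17 // 7 = 2 -> 10 weekdays
Remaining 3 days starting on Monday:
  Mon(w), Tue(w), Wed(w) -> 3 weekdays
Total business days: 10 + 3 = 13

13


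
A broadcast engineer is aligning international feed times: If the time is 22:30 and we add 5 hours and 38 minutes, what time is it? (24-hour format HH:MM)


Start time: 22:30
Adding: 5 hours 38 minutes
Minutes: 30 + 38 = 68
Minute overflow: 68 >= 60, so carry 1 hour, minutes = 8
Hours: 22 + 5 + 1 = 28
Hour wraparound: 28 mod 24 = 4
Result: 04:08

04:08


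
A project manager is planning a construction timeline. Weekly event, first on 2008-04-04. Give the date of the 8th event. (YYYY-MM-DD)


First occurrence: 2008-04-04 (occurrence 1)
Each occurrence is 7 days after the previous.
Occurrence 8 is 7 weeks after the first.
7 weeks = 49 days
2008-04-04 + 49 days = 2008-05-23

2008-05-23


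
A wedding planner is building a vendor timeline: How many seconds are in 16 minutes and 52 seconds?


Minutes: 16
Extra seconds: 52
Seconds per minute: 60
Minutes to seconds: 16 x 60 = 960
Total: 960 + 52 = 1012

1012


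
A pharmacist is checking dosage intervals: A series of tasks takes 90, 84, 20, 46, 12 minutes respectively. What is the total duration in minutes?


Durations: 90, 84, 20, 46, 12
Running sum: 90
+ 84 = 174
+ 20 = 194
+ 46 = 240
+ 12 = 252
Total duration: 252 minutes
That is 4 hours and 12 minutes

252


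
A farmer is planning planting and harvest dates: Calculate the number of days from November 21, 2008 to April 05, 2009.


Start date: 2008-11-21
End date: 2009-04-05
Nov 2008: +10 days
Dec 2008: +31 days
Jan 2009: +31 days
... (3 more months)
Total: 135 days

135


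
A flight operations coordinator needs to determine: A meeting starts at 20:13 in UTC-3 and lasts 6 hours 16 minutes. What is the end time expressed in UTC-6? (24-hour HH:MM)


Start: 20:13 in UTC-3
Step 1 - add duration:
  minutes: 13 + 16 = 29
  hours: 20 + 6 + 0 = 26
  end in UTC-3: 02:29
Step 2 - convert UTC-3 -> UTC-6:
  offset difference: -6 - (-3) = -3 hours
  2 + (-3) = -1 -> mod 24 = 23
Result: 23:29 in UTC-6

23:29


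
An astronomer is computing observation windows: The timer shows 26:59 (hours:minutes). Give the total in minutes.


Hours: 26
Minutes: 59
Convert hours to minutes: 26 x 60 = 1560
Add remaining minutes: 1560 + 59 = 1619

1619


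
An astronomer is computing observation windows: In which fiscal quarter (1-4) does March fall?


Month: March (month 3)
Q1: January-March (months 1-3)
Q2: April-June (months 4-6)
Q3: July-September (months 7-9)
Q4: October-December (months 10-12)
Month 3 falls in Q1

1


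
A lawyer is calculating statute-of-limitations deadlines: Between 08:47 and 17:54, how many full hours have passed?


Start: 08:47
End: 17:54
Hour difference: 17 - 8 = 9 hours
Minute difference: 54 - 47 = 7 minutes
Total minutes: 547
Complete hours: 547 / 60 = 9 (remainder 7)

9


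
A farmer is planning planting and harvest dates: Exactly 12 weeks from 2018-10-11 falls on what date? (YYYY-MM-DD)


Start: 2018-10-11
Weeks to add: 12
Convert to days: 12 x 7 = 84 days
Add 84 days to 2018-10-11
Result: 2019-01-03

2019-01-03


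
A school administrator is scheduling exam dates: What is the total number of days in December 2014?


Month: December
Year: 2014
December is a 31-day month
Total: 31 days

31


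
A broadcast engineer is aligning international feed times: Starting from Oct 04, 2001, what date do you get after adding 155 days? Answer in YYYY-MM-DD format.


Start: 2001-10-04
Adding 155 days
Days remaining in October: 27
After October: 128 days still to add
November 2001: 30 days, 98 remaining
December 2001: 31 days, 67 remaining
January 2002: 31 days, 36 remaining
February 2002: 28 days, 8 remaining
Result: 2002-03-08

2002-03-08


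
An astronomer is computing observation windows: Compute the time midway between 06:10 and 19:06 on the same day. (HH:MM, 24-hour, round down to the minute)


Start time: 06:10 = 370 minutes from midnight
End time: 19:06 = 1146 minutes from midnight
Sum: 370 + 1146 = 1516
Midpoint: 1516 / 2 = 758 minutes
Convert: 758 / 60 = 12 hours, 38 minutes
Result: 12:38

12:38


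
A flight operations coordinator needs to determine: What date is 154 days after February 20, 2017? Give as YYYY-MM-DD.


Start: 2017-02-20
Adding 154 days
Days remaining in February: 8
After February: 146 days still to add
March 2017: 31 days, 115 remaining
April 2017: 30 days, 85 remaining
May 2017: 31 days, 54 remaining
June 2017: 30 days, 24 remaining
Result: 2017-07-24

2017-07-24


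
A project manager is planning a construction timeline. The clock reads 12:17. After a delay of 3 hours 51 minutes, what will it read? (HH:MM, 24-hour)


Start time: 12:17
Adding: 3 hours 51 minutes
Minutes: 17 + 51 = 68
Minute overflow: 68 >= 60, so carry 1 hour, minutes = 8
Hours: 12 + 3 + 1 = 16
Result: 16:08

16:08


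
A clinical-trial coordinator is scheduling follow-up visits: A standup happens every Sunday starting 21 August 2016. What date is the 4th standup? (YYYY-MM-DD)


First occurrence: 2016-08-21 (occurrence 1)
Each occurrence is 7 days after the previous.
Occurrence 4 is 3 weeks after the first.
3 weeks = 21 days
2016-08-21 + 21 days = 2016-09-11

2016-09-11


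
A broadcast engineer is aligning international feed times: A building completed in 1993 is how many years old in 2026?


Birth year: 1993
Current year: 2026
Age = current year - birth year
Age = 2026 - 1993 = 33

33


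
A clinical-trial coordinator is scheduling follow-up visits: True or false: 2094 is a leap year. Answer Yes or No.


Year: 2094
Divisible by 4? 2094 / 4 = 523.5 -> No
Not divisible by 4, so NOT a leap year

No


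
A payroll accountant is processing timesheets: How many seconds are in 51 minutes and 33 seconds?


Minutes: 51
Seconds: 33
Convert minutes to seconds: 51 x 60 = 3060
Add remaining seconds: 3060 + 33 = 3093

3093


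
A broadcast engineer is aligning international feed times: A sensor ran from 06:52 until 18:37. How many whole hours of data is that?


Start: 06:52
End: 18:37
Hour difference: 18 - 6 = 12 hours
Minute difference: 37 - 52 = -15 minutes
Total minutes: 705
Complete hours: 705 / 60 = 11 (remainder 45)

11


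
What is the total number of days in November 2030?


Month: November
Year: 2030
November is a 30-day month
Total: 30 days

30


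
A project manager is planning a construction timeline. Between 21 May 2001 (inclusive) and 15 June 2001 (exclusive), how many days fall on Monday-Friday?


Start: 2001-05-21 (Monday)
End (exclusive): 2001-06-15 (Friday)
Total calendar days: 25
Full weeks: 25 // 7 = 3 -> 15 weekdays
Remaining 4 days starting on Monday:
  Mon(w), Tue(w), Wed(w), Thu(w) -> 4 weekdays
Total business days: 15 + 4 = 19

19


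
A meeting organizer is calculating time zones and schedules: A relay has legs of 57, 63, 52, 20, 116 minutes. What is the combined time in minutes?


Durations: 57, 63, 52, 20, 116
Running sum: 57
+ 63 = 120
+ 52 = 172
+ 20 = 192
+ 116 = 308
Total duration: 308 minutes
That is 5 hours and 8 minutes

308


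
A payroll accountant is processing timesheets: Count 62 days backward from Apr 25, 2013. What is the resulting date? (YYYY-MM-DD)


Start: 2013-04-25
Subtracting 62 days
Days already passed in April: 25
After going back through April: 37 more days to subtract
March 2013: 31 days, 6 remaining
February 2013 has 28 days, need 6
Result: 2013-02-22

2013-02-22


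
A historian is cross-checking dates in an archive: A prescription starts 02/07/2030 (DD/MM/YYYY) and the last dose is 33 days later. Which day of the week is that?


Start: 2030-07-02 (Tuesday)
Step 1 - find target date: add 33 days
  2030-07-02 + 33 days = 2030-08-04
Step 2 - day of week:
  33 mod 7 = 5
  Tuesday + 5 days -> Sunday
Result: Sunday (2030-08-04)

Sunday


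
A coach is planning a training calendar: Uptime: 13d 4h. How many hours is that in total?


Days: 13
Extra hours: 4
Hours per day: 24
Days to hours: 13 x 24 = 312
Total: 312 + 4 = 316

316


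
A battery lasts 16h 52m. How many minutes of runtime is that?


Hours: 16
Extra minutes: 52
Minutes per hour: 60
Hours to minutes: 16 x 60 = 960
Total: 960 + 52 = 1012

1012


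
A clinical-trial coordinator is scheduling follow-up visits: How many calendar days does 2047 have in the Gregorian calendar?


Year: 2047
Check leap year rules:
Divisible by 4? No
2047 is not a leap year
Days: 365

365


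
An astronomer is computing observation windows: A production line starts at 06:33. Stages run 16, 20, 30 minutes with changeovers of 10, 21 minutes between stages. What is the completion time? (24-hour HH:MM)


Start: 06:33 = 393 min from midnight
  after task 1 (16 min): 06:49
  after break (10 min): 06:59
  after task 2 (20 min): 07:19
  after break (21 min): 07:40
  after task 3 (30 min): 08:10
Total elapsed: 97 minutes
End time: 08:10

08:10


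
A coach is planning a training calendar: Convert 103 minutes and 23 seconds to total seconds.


Minutes: 103
Extra seconds: 23
Seconds per minute: 60
Minutes to seconds: 103 x 60 = 6180
Total: 6180 + 23 = 6203

6203


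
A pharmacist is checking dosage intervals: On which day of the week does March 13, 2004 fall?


Date: 2004-03-13
January 1, 2004 is a Thursday
Day of year: 73
Offset from Jan 1: 72 days
72 mod 7 = 2
Result: Saturday

Saturday


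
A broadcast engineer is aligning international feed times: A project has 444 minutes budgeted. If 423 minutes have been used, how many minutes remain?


Total budget: 444 minutes
Time used: 423 minutes
Remaining: 444 - 423 = 21 minutes
Percent used: 95.3%
Percent remaining: 4.7%

21


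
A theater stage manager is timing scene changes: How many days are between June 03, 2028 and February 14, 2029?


Start date: 2028-06-03
End date: 2029-02-14
Jun 2028: +28 days
Jul 2028: +31 days
Aug 2028: +31 days
... (6 more months)
Total: 256 days

256


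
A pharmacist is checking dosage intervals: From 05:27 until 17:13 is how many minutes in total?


Start time: 05:27 = 327 minutes from midnight
End time: 17:13 = 1033 minutes from midnight
Difference: 1033 - 327 = 706 minutes
That is 11 hours and 46 minutes

706


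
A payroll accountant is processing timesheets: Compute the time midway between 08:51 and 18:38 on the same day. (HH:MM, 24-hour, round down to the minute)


Start time: 08:51 = 531 minutes from midnight
End time: 18:38 = 1118 minutes from midnight
Sum: 531 + 1118 = 1649
Midpoint: 1649 / 2 = 824 minutes
Convert: 824 / 60 = 13 hours, 44 minutes
Result: 13:44

13:44


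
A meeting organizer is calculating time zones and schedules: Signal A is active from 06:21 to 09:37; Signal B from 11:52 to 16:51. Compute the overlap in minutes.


Interval A: [381, 577] minutes from midnight
Interval B: [712, 1011] minutes from midnight
Overlap start = max(381, 712) = 712
Overlap end = min(577, 1011) = 577
End <= start, so the intervals do not overlap: 0 minutes

0


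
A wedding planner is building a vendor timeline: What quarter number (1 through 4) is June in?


Month: June (month 6)
Q1: January-March (months 1-3)
Q2: April-June (months 4-6)
Q3: July-September (months 7-9)
Q4: October-December (months 10-12)
Month 6 falls in Q2

2


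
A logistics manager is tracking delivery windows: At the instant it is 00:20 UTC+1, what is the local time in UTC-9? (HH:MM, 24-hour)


Local time: 00:20 at UTC+1 (offset 1h)
Target zone: UTC-9 (offset -9h)
Difference: -9 - (1) = -10 hours
Calculation: 0 + (-10) = -10
Wraparound: (-10) mod 24 = 14
Result: 14:20

14:20


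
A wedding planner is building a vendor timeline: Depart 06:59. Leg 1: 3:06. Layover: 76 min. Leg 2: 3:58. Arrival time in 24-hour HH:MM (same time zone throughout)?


Depart: 06:59
Leg 1: +186 min -> 10:05
Layover: +76 min -> 11:21
Leg 2: +238 min -> 15:19
Total travel: 500 minutes = 8h 20m
Arrival: 15:19

15:19


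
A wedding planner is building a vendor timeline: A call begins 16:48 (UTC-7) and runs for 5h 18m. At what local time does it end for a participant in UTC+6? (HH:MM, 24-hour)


Start: 16:48 in UTC-7
Step 1 - add duration:
  minutes: 48 + 18 = 66 (carry 1h)
  hours: 16 + 5 + 1 = 22
  end in UTC-7: 22:06
Step 2 - convert UTC-7 -> UTC+6:
  offset difference: 6 - (-7) = 13 hours
  22 + (13) = 35 -> mod 24 = 11
Result: 11:06 in UTC+6

11:06


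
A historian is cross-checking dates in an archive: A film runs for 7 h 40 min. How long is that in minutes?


Hours: 7
Minutes: 40
Convert hours to minutes: 7 x 60 = 420
Add remaining minutes: 420 + 40 = 460

460


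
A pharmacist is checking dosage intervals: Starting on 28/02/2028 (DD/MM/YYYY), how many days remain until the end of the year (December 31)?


Start: February 28, 2028
End: December 31, 2028
Days left in February: 1
March: 31
April: 30
May: 31
June: 30
... plus remaining months
Sum of remaining months: 306
Total: 1 + 306 = 307

307


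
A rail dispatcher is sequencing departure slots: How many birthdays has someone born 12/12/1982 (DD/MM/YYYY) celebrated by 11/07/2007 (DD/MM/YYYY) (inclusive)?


Birth: 1982-12-12
Reference: 2007-07-11
Year difference: 2007 - 1982 = 25
Has birthday (12-12) occurred by 07-11? No
Birthday not yet reached this year -> subtract 1
Age in full years: 24

24


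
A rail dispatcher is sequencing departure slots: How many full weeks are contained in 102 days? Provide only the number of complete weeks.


Total days: 102
Days per week: 7
Division: 102 / 7 = 14 remainder 4
Complete weeks: 14
Remaining days: 4

14


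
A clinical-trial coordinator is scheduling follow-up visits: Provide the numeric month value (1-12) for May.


Calendar month order:
4. April
5. May <--
6. June
May is month number 5

5


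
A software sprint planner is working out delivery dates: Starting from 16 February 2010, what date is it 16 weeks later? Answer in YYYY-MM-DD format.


Start: 2010-02-16
Weeks to add: 16
Convert to days: 16 x 7 = 112 days
Add 112 days to 2010-02-16
Result: 2010-06-08

2010-06-08


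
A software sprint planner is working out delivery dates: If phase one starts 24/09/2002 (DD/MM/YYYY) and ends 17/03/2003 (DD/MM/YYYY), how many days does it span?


Start date: 2002-09-24
End date: 2003-03-17
Sep 2002: +7 days
Oct 2002: +31 days
Nov 2002: +30 days
... (4 more months)
Total: 174 days

174


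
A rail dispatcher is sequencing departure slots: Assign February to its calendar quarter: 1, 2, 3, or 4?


Month: February (month 2)
Q1: January-March (months 1-3)
Q2: April-June (months 4-6)
Q3: July-September (months 7-9)
Q4: October-December (months 10-12)
Month 2 falls in Q1

1


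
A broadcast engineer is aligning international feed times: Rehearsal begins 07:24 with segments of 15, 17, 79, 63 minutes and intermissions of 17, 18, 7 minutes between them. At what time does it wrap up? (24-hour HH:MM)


Start: 07:24 = 444 min from midnight
  after task 1 (15 min): 07:39
  after break (17 min): 07:56
  after task 2 (17 min): 08:13
  after break (18 min): 08:31
  after task 3 (79 min): 09:50
  after break (7 min): 09:57
  after task 4 (63 min): 11:00
Total elapsed: 216 minutes
End time: 11:00

11:00


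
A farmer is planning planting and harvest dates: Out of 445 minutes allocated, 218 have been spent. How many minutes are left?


Total budget: 445 minutes
Time used: 218 minutes
Remaining: 445 - 218 = 227 minutes
Percent used: 49.0%
Percent remaining: 51.0%

227


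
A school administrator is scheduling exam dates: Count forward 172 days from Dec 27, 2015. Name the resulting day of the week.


Start: 2015-12-27 (Sunday)
Step 1 - find target date: add 172 days
  2015-12-27 + 172 days = 2016-06-16
Step 2 - day of week:
  172 mod 7 = 4
  Sunday + 4 days -> Thursday
Result: Thursday (2016-06-16)

Thursday


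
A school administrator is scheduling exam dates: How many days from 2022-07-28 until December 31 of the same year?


Start: July 28, 2022
End: December 31, 2022
Days left in July: 3
August: 31
September: 30
October: 31
November: 30
... plus remaining months
Sum of remaining months: 153
Total: 3 + 153 = 156

156


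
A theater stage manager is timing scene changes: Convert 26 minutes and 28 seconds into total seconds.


Minutes: 26
Seconds: 28
Convert minutes to seconds: 26 x 60 = 1560
Add remaining seconds: 1560 + 28 = 1588

1588


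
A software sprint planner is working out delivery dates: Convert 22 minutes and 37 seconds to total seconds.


Minutes: 22
Extra seconds: 37
Seconds per minute: 60
Minutes to seconds: 22 x 60 = 1320
Total: 1320 + 37 = 1357

1357


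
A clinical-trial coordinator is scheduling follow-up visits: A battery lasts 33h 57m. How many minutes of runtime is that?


Hours: 33
Extra minutes: 57
Minutes per hour: 60
Hours to minutes: 33 x 60 = 1980
Total: 1980 + 57 = 2037

2037


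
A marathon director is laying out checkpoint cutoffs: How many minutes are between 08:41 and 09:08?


Start time: 08:41 = 521 minutes from midnight
End time: 09:08 = 548 minutes from midnight
Difference: 548 - 521 = 27 minutes
That is 0 hours and 27 minutes

27


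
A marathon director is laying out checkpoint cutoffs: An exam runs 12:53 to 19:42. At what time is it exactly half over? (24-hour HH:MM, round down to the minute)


Start time: 12:53 = 773 minutes from midnight
End time: 19:42 = 1182 minutes from midnight
Sum: 773 + 1182 = 1955
Midpoint: 1955 / 2 = 977 minutes
Convert: 977 / 60 = 16 hours, 17 minutes
Result: 16:17

16:17


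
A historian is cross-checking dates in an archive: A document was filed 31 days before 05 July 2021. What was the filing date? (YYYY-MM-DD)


Start: 2021-07-05
Subtracting 31 days
Days already passed in July: 5
After going back through July: 26 more days to subtract
June 2021 has 30 days, need 26
Result: 2021-06-04

2021-06-04


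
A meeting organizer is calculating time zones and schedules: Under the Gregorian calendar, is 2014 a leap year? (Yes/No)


Year: 2014
Divisible by 4? 2014 / 4 = 503.5 -> No
Not divisible by 4, so NOT a leap year

No


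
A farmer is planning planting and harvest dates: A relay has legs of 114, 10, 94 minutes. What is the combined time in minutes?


Durations: 114, 10, 94
Running sum: 114
+ 10 = 124
+ 94 = 218
Total duration: 218 minutes
That is 3 hours and 38 minutes

218


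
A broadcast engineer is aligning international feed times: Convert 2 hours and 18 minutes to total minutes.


Hours: 2
Minutes: 18
Convert hours to minutes: 2 x 60 = 120
Add remaining minutes: 120 + 18 = 138

138


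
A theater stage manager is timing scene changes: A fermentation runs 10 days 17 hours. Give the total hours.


Days: 10
Extra hours: 17
Hours per day: 24
Days to hours: 10 x 24 = 240
Total: 240 + 17 = 257

257


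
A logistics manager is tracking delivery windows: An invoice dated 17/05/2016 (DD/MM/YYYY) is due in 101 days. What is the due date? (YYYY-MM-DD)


Start: 2016-05-17
Adding 101 days
Days remaining in May: 14
After May: 87 days still to add
June 2016: 30 days, 57 remaining
July 2016: 31 days, 26 remaining
August 2016 has 31 days, need 26
Result: 2016-08-26

2016-08-26


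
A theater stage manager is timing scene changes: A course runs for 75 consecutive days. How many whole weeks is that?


Total days: 75
Days per week: 7
Division: 75 / 7 = 10 remainder 5
Complete weeks: 10
Remaining days: 5

10


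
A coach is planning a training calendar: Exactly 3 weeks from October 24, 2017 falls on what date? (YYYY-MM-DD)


Start: 2017-10-24
Weeks to add: 3
Convert to days: 3 x 7 = 21 days
Add 21 days to 2017-10-24
Result: 2017-11-14

2017-11-14


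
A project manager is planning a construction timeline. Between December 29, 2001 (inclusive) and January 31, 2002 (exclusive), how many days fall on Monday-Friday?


Start: 2001-12-29 (Saturday)
End (exclusive): 2002-01-31 (Thursday)
Total calendar days: 33
Full weeks: 33 // 7 = 4 -> 20 weekdays
Remaining 5 days starting on Saturday:
  Sat(-), Sun(-), Mon(w), Tue(w), Wed(w) -> 3 weekdays
Total business days: 20 + 3 = 23

23


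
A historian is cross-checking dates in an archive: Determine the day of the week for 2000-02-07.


Date: 2000-02-07
January 1, 2000 is a Saturday
Day of year: 38
Offset from Jan 1: 37 days
37 mod 7 = 2
Result: Monday

Monday


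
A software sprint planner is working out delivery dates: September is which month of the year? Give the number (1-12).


Calendar month order:
8. August
9. September <--
10. October
September is month number 9

9


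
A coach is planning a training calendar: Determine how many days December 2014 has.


Month: December
Year: 2014
December is a 31-day month
Total: 31 days

31


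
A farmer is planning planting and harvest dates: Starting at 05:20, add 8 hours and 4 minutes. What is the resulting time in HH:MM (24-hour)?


Start time: 05:20
Adding: 8 hours 4 minutes
Minutes: 20 + 4 = 24
Hours: 5 + 8 + 0 = 13
Result: 13:24

13:24


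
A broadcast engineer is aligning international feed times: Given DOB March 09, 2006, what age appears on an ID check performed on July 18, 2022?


Birth: 2006-03-09
Reference: 2022-07-18
Year difference: 2022 - 2006 = 16
Has birthday (03-09) occurred by 07-18? Yes
Age in full years: 16

16


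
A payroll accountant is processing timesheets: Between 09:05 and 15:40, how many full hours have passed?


Start: 09:05
End: 15:40
Hour difference: 15 - 9 = 6 hours
Minute difference: 40 - 5 = 35 minutes
Total minutes: 395
Complete hours: 395 / 60 = 6 (remainder 35)

6


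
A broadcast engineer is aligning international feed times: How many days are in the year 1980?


Year: 1980
Check leap year rules:
Divisible by 4? Yes
Divisible by 100? No
1980 is a leap year
Days: 366

366


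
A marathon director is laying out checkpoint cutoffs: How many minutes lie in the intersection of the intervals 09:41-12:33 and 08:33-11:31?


Interval A: [581, 753] minutes from midnight
Interval B: [513, 691] minutes from midnight
Overlap start = max(581, 513) = 581
Overlap end = min(753, 691) = 691
Overlap = 691 - 581 = 110 minutes

110


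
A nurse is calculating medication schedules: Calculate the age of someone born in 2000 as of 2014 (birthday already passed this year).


Birth year: 2000
Current year: 2014
Age = current year - birth year
Age = 2014 - 2000 = 14

14


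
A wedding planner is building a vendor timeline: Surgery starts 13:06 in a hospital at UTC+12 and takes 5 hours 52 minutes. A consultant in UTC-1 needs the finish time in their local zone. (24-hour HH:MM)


Start: 13:06 in UTC+12
Step 1 - add duration:
  minutes: 6 + 52 = 58
  hours: 13 + 5 + 0 = 18
  end in UTC+12: 18:58
Step 2 - convert UTC+12 -> UTC-1:
  offset difference: -1 - (12) = -13 hours
  18 + (-13) = 5 -> mod 24 = 5
Result: 05:58 in UTC-1

05:58


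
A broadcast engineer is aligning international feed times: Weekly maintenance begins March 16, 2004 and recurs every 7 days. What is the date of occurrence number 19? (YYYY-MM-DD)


First occurrence: 2004-03-16 (occurrence 1)
Each occurrence is 7 days after the previous.
Occurrence 19 is 18 weeks after the first.
18 weeks = 126 days
2004-03-16 + 126 days = 2004-07-20

2004-07-20


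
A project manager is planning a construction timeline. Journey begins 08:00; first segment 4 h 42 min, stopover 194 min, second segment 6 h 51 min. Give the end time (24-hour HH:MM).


Depart: 08:00
Leg 1: +282 min -> 12:42
Layover: +194 min -> 15:56
Leg 2: +411 min -> 22:47
Total travel: 887 minutes = 14h 47m
Arrival: 22:47

22:47


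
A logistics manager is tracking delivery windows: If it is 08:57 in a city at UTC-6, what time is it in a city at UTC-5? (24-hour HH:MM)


Local time: 08:57 at UTC-6 (offset -6h)
Target zone: UTC-5 (offset -5h)
Difference: -5 - (-6) = 1 hours
Calculation: 8 + (1) = 9
Result: 09:57

09:57


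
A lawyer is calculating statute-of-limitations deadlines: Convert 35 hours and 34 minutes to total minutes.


Hours: 35
Extra minutes: 34
Minutes per hour: 60
Hours to minutes: 35 x 60 = 2100
Total: 2100 + 34 = 2134

2134


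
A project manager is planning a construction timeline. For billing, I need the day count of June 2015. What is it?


Month: June
Year: 2015
June is a 30-day month
Total: 30 days

30


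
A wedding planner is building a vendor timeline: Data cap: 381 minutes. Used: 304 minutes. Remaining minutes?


Total budget: 381 minutes
Time used: 304 minutes
Remaining: 381 - 304 = 77 minutes
Percent used: 79.8%
Percent remaining: 20.2%

77


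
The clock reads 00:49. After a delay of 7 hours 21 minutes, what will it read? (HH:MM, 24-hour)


Start time: 00:49
Adding: 7 hours 21 minutes
Minutes: 49 + 21 = 70
Minute overflow: 70 >= 60, so carry 1 hour, minutes = 10
Hours: 0 + 7 + 1 = 8
Result: 08:10

08:10


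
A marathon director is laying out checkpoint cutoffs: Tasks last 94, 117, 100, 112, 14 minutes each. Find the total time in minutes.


Durations: 94, 117, 100, 112, 14
Running sum: 94
+ 117 = 211
+ 100 = 311
+ 112 = 423
+ 14 = 437
Total duration: 437 minutes
That is 7 hours and 17 minutes

437


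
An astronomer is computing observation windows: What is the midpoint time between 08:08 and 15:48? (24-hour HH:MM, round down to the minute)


Start time: 08:08 = 488 minutes from midnight
End time: 15:48 = 948 minutes from midnight
Sum: 488 + 948 = 1436
Midpoint: 1436 / 2 = 718 minutes
Convert: 718 / 60 = 11 hours, 58 minutes
Result: 11:58

11:58


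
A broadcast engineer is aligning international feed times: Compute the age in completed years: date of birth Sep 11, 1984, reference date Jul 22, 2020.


Birth: 1984-09-11
Reference: 2020-07-22
Year difference: 2020 - 1984 = 36
Has birthday (09-11) occurred by 07-22? No
Birthday not yet reached this year -> subtract 1
Age in full years: 35

35


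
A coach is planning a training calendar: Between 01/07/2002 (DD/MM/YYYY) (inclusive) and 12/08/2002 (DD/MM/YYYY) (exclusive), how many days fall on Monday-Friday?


Start: 2002-07-01 (Monday)
End (exclusive): 2002-08-12 (Monday)
Total calendar days: 42
Full weeks: 42 // 7 = 6 -> 30 weekdays
Remaining 0 days starting on Monday:
Total business days: 30 + 0 = 30

30


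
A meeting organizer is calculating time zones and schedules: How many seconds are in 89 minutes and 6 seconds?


Minutes: 89
Extra seconds: 6
Seconds per minute: 60
Minutes to seconds: 89 x 60 = 5340
Total: 5340 + 6 = 5346

5346


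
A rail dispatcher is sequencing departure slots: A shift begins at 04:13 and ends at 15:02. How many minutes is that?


Start time: 04:13 = 253 minutes from midnight
End time: 15:02 = 902 minutes from midnight
Difference: 902 - 253 = 649 minutes
That is 10 hours and 49 minutes

649


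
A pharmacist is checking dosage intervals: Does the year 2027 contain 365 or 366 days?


Year: 2027
Check leap year rules:
Divisible by 4? No
2027 is not a leap year
Days: 365

365
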